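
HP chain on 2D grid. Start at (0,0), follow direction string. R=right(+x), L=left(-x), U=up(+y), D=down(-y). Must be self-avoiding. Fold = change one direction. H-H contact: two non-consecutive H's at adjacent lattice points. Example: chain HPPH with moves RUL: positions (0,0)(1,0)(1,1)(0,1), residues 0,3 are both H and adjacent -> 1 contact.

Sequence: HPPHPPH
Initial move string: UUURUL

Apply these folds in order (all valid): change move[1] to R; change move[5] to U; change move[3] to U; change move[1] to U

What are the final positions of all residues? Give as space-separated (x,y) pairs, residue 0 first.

Initial moves: UUURUL
Fold: move[1]->R => URURUL (positions: [(0, 0), (0, 1), (1, 1), (1, 2), (2, 2), (2, 3), (1, 3)])
Fold: move[5]->U => URURUU (positions: [(0, 0), (0, 1), (1, 1), (1, 2), (2, 2), (2, 3), (2, 4)])
Fold: move[3]->U => URUUUU (positions: [(0, 0), (0, 1), (1, 1), (1, 2), (1, 3), (1, 4), (1, 5)])
Fold: move[1]->U => UUUUUU (positions: [(0, 0), (0, 1), (0, 2), (0, 3), (0, 4), (0, 5), (0, 6)])

Answer: (0,0) (0,1) (0,2) (0,3) (0,4) (0,5) (0,6)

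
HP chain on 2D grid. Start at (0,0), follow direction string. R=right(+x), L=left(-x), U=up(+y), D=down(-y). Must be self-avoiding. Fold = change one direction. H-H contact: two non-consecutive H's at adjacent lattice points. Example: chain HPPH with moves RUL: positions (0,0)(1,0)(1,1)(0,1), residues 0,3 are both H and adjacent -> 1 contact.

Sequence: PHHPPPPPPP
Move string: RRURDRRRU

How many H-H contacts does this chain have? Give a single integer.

Answer: 0

Derivation:
Positions: [(0, 0), (1, 0), (2, 0), (2, 1), (3, 1), (3, 0), (4, 0), (5, 0), (6, 0), (6, 1)]
No H-H contacts found.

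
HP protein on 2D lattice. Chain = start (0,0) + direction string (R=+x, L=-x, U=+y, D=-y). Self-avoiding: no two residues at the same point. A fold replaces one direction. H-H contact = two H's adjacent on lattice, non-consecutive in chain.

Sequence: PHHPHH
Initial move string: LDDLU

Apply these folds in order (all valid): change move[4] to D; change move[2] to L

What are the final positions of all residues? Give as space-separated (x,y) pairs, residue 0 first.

Answer: (0,0) (-1,0) (-1,-1) (-2,-1) (-3,-1) (-3,-2)

Derivation:
Initial moves: LDDLU
Fold: move[4]->D => LDDLD (positions: [(0, 0), (-1, 0), (-1, -1), (-1, -2), (-2, -2), (-2, -3)])
Fold: move[2]->L => LDLLD (positions: [(0, 0), (-1, 0), (-1, -1), (-2, -1), (-3, -1), (-3, -2)])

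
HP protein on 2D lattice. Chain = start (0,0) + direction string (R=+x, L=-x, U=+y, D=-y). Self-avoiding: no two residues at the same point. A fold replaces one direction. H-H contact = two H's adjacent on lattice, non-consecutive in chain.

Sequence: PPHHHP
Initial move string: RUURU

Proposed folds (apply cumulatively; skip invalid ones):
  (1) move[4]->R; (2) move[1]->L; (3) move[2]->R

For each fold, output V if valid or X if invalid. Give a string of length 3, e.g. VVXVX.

Answer: VXV

Derivation:
Initial: RUURU -> [(0, 0), (1, 0), (1, 1), (1, 2), (2, 2), (2, 3)]
Fold 1: move[4]->R => RUURR VALID
Fold 2: move[1]->L => RLURR INVALID (collision), skipped
Fold 3: move[2]->R => RURRR VALID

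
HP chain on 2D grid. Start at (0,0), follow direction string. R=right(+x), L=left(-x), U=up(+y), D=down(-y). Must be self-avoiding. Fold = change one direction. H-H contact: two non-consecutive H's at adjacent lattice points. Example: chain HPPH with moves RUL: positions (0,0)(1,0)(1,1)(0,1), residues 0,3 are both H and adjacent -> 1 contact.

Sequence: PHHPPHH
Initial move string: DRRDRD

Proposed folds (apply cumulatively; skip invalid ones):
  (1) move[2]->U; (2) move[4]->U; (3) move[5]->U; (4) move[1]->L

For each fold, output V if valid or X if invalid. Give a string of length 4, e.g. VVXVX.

Initial: DRRDRD -> [(0, 0), (0, -1), (1, -1), (2, -1), (2, -2), (3, -2), (3, -3)]
Fold 1: move[2]->U => DRUDRD INVALID (collision), skipped
Fold 2: move[4]->U => DRRDUD INVALID (collision), skipped
Fold 3: move[5]->U => DRRDRU VALID
Fold 4: move[1]->L => DLRDRU INVALID (collision), skipped

Answer: XXVX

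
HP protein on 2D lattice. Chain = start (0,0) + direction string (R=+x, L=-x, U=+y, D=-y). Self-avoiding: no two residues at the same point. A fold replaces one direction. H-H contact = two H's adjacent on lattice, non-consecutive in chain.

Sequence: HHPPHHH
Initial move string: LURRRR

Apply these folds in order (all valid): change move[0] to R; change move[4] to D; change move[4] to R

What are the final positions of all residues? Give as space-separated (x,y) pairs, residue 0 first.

Answer: (0,0) (1,0) (1,1) (2,1) (3,1) (4,1) (5,1)

Derivation:
Initial moves: LURRRR
Fold: move[0]->R => RURRRR (positions: [(0, 0), (1, 0), (1, 1), (2, 1), (3, 1), (4, 1), (5, 1)])
Fold: move[4]->D => RURRDR (positions: [(0, 0), (1, 0), (1, 1), (2, 1), (3, 1), (3, 0), (4, 0)])
Fold: move[4]->R => RURRRR (positions: [(0, 0), (1, 0), (1, 1), (2, 1), (3, 1), (4, 1), (5, 1)])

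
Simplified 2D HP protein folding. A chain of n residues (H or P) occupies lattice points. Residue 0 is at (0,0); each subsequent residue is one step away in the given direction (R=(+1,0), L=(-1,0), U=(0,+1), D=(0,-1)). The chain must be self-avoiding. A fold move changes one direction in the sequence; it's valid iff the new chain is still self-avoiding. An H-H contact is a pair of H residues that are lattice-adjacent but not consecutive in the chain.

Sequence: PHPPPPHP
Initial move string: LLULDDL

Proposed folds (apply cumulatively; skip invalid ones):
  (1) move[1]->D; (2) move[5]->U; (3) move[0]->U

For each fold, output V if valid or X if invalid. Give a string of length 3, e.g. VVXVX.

Initial: LLULDDL -> [(0, 0), (-1, 0), (-2, 0), (-2, 1), (-3, 1), (-3, 0), (-3, -1), (-4, -1)]
Fold 1: move[1]->D => LDULDDL INVALID (collision), skipped
Fold 2: move[5]->U => LLULDUL INVALID (collision), skipped
Fold 3: move[0]->U => ULULDDL VALID

Answer: XXV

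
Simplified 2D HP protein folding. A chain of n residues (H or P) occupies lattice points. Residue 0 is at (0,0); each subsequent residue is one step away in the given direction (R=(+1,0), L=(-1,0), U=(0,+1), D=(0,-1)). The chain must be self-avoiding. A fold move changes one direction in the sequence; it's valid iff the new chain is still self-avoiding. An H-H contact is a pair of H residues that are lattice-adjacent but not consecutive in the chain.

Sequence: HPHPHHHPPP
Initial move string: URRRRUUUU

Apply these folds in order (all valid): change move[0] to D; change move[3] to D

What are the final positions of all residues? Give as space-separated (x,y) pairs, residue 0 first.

Answer: (0,0) (0,-1) (1,-1) (2,-1) (2,-2) (3,-2) (3,-1) (3,0) (3,1) (3,2)

Derivation:
Initial moves: URRRRUUUU
Fold: move[0]->D => DRRRRUUUU (positions: [(0, 0), (0, -1), (1, -1), (2, -1), (3, -1), (4, -1), (4, 0), (4, 1), (4, 2), (4, 3)])
Fold: move[3]->D => DRRDRUUUU (positions: [(0, 0), (0, -1), (1, -1), (2, -1), (2, -2), (3, -2), (3, -1), (3, 0), (3, 1), (3, 2)])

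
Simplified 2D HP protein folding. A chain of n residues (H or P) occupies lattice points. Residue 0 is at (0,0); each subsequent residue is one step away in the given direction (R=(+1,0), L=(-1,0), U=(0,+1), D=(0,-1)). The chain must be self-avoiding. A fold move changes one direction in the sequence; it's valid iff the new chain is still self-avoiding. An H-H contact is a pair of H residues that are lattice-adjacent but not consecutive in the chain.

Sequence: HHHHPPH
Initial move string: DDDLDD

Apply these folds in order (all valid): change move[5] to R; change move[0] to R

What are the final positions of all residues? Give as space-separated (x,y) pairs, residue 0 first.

Initial moves: DDDLDD
Fold: move[5]->R => DDDLDR (positions: [(0, 0), (0, -1), (0, -2), (0, -3), (-1, -3), (-1, -4), (0, -4)])
Fold: move[0]->R => RDDLDR (positions: [(0, 0), (1, 0), (1, -1), (1, -2), (0, -2), (0, -3), (1, -3)])

Answer: (0,0) (1,0) (1,-1) (1,-2) (0,-2) (0,-3) (1,-3)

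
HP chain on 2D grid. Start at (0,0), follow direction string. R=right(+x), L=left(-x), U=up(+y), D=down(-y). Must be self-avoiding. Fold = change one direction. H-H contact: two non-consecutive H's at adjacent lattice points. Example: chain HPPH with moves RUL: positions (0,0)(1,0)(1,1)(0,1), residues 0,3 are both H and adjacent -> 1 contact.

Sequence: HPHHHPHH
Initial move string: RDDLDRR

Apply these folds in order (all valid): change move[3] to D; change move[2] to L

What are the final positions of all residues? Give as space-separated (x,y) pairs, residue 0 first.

Initial moves: RDDLDRR
Fold: move[3]->D => RDDDDRR (positions: [(0, 0), (1, 0), (1, -1), (1, -2), (1, -3), (1, -4), (2, -4), (3, -4)])
Fold: move[2]->L => RDLDDRR (positions: [(0, 0), (1, 0), (1, -1), (0, -1), (0, -2), (0, -3), (1, -3), (2, -3)])

Answer: (0,0) (1,0) (1,-1) (0,-1) (0,-2) (0,-3) (1,-3) (2,-3)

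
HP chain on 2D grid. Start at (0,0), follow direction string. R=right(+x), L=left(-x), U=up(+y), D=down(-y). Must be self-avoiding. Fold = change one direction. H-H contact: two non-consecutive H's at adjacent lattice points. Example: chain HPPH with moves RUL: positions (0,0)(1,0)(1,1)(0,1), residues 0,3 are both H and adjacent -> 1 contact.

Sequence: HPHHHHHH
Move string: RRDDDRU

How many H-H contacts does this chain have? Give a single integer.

Answer: 1

Derivation:
Positions: [(0, 0), (1, 0), (2, 0), (2, -1), (2, -2), (2, -3), (3, -3), (3, -2)]
H-H contact: residue 4 @(2,-2) - residue 7 @(3, -2)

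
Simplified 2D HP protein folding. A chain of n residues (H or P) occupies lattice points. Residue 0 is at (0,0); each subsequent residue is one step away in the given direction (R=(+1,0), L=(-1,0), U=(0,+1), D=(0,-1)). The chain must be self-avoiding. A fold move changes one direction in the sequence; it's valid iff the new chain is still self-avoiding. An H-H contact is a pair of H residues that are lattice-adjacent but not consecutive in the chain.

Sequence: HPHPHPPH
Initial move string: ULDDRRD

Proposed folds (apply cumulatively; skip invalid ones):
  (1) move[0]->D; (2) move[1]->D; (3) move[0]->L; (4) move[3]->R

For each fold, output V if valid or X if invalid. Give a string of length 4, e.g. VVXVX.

Answer: VVVV

Derivation:
Initial: ULDDRRD -> [(0, 0), (0, 1), (-1, 1), (-1, 0), (-1, -1), (0, -1), (1, -1), (1, -2)]
Fold 1: move[0]->D => DLDDRRD VALID
Fold 2: move[1]->D => DDDDRRD VALID
Fold 3: move[0]->L => LDDDRRD VALID
Fold 4: move[3]->R => LDDRRRD VALID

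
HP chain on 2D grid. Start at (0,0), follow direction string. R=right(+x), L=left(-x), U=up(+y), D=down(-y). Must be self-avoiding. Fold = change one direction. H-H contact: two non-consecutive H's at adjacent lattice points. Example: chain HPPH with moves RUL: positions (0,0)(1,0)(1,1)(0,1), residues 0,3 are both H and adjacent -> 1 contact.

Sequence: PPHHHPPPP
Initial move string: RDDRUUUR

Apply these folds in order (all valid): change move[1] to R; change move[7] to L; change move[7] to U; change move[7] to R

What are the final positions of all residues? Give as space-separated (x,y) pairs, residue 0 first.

Initial moves: RDDRUUUR
Fold: move[1]->R => RRDRUUUR (positions: [(0, 0), (1, 0), (2, 0), (2, -1), (3, -1), (3, 0), (3, 1), (3, 2), (4, 2)])
Fold: move[7]->L => RRDRUUUL (positions: [(0, 0), (1, 0), (2, 0), (2, -1), (3, -1), (3, 0), (3, 1), (3, 2), (2, 2)])
Fold: move[7]->U => RRDRUUUU (positions: [(0, 0), (1, 0), (2, 0), (2, -1), (3, -1), (3, 0), (3, 1), (3, 2), (3, 3)])
Fold: move[7]->R => RRDRUUUR (positions: [(0, 0), (1, 0), (2, 0), (2, -1), (3, -1), (3, 0), (3, 1), (3, 2), (4, 2)])

Answer: (0,0) (1,0) (2,0) (2,-1) (3,-1) (3,0) (3,1) (3,2) (4,2)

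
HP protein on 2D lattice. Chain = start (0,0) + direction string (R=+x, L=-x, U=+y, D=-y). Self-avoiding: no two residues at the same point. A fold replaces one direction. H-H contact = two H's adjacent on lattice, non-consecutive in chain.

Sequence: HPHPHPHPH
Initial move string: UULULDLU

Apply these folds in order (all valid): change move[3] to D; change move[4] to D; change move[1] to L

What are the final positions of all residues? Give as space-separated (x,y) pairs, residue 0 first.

Answer: (0,0) (0,1) (-1,1) (-2,1) (-2,0) (-2,-1) (-2,-2) (-3,-2) (-3,-1)

Derivation:
Initial moves: UULULDLU
Fold: move[3]->D => UULDLDLU (positions: [(0, 0), (0, 1), (0, 2), (-1, 2), (-1, 1), (-2, 1), (-2, 0), (-3, 0), (-3, 1)])
Fold: move[4]->D => UULDDDLU (positions: [(0, 0), (0, 1), (0, 2), (-1, 2), (-1, 1), (-1, 0), (-1, -1), (-2, -1), (-2, 0)])
Fold: move[1]->L => ULLDDDLU (positions: [(0, 0), (0, 1), (-1, 1), (-2, 1), (-2, 0), (-2, -1), (-2, -2), (-3, -2), (-3, -1)])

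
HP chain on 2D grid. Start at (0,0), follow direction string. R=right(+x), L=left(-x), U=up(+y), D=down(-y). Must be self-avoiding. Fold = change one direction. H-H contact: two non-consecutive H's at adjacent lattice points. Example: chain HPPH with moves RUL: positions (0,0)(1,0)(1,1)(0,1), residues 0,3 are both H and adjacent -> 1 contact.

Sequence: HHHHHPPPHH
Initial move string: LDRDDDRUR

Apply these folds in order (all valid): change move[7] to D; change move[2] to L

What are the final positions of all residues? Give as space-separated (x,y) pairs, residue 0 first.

Initial moves: LDRDDDRUR
Fold: move[7]->D => LDRDDDRDR (positions: [(0, 0), (-1, 0), (-1, -1), (0, -1), (0, -2), (0, -3), (0, -4), (1, -4), (1, -5), (2, -5)])
Fold: move[2]->L => LDLDDDRDR (positions: [(0, 0), (-1, 0), (-1, -1), (-2, -1), (-2, -2), (-2, -3), (-2, -4), (-1, -4), (-1, -5), (0, -5)])

Answer: (0,0) (-1,0) (-1,-1) (-2,-1) (-2,-2) (-2,-3) (-2,-4) (-1,-4) (-1,-5) (0,-5)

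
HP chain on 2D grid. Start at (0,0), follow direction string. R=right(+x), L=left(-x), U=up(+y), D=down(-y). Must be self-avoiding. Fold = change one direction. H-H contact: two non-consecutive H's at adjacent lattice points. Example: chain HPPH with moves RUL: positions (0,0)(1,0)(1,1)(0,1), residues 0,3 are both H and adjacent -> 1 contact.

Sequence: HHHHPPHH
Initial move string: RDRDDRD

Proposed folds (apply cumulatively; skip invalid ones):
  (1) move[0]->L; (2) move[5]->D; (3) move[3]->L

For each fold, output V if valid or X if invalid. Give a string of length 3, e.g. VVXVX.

Answer: VVX

Derivation:
Initial: RDRDDRD -> [(0, 0), (1, 0), (1, -1), (2, -1), (2, -2), (2, -3), (3, -3), (3, -4)]
Fold 1: move[0]->L => LDRDDRD VALID
Fold 2: move[5]->D => LDRDDDD VALID
Fold 3: move[3]->L => LDRLDDD INVALID (collision), skipped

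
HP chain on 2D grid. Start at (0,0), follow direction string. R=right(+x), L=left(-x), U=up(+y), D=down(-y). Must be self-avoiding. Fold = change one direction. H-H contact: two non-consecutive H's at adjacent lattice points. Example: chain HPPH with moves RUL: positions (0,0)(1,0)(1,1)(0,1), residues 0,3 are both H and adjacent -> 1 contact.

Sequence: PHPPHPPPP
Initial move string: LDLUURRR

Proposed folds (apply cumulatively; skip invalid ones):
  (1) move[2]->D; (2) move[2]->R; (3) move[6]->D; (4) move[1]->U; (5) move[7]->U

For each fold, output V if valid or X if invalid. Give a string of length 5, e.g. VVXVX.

Initial: LDLUURRR -> [(0, 0), (-1, 0), (-1, -1), (-2, -1), (-2, 0), (-2, 1), (-1, 1), (0, 1), (1, 1)]
Fold 1: move[2]->D => LDDUURRR INVALID (collision), skipped
Fold 2: move[2]->R => LDRUURRR INVALID (collision), skipped
Fold 3: move[6]->D => LDLUURDR INVALID (collision), skipped
Fold 4: move[1]->U => LULUURRR VALID
Fold 5: move[7]->U => LULUURRU VALID

Answer: XXXVV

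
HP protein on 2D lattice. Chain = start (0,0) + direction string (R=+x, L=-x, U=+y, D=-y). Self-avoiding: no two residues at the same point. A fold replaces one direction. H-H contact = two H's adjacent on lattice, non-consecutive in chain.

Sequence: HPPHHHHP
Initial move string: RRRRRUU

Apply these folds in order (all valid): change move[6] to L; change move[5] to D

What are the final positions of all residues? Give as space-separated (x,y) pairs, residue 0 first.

Answer: (0,0) (1,0) (2,0) (3,0) (4,0) (5,0) (5,-1) (4,-1)

Derivation:
Initial moves: RRRRRUU
Fold: move[6]->L => RRRRRUL (positions: [(0, 0), (1, 0), (2, 0), (3, 0), (4, 0), (5, 0), (5, 1), (4, 1)])
Fold: move[5]->D => RRRRRDL (positions: [(0, 0), (1, 0), (2, 0), (3, 0), (4, 0), (5, 0), (5, -1), (4, -1)])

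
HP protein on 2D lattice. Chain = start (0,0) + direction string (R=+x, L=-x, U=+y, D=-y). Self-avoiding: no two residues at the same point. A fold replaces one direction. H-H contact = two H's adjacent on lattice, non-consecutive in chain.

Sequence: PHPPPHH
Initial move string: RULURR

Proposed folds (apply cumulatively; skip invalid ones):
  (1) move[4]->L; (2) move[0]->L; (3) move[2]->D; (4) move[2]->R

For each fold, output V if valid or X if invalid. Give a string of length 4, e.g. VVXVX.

Answer: XVXV

Derivation:
Initial: RULURR -> [(0, 0), (1, 0), (1, 1), (0, 1), (0, 2), (1, 2), (2, 2)]
Fold 1: move[4]->L => RULULR INVALID (collision), skipped
Fold 2: move[0]->L => LULURR VALID
Fold 3: move[2]->D => LUDURR INVALID (collision), skipped
Fold 4: move[2]->R => LURURR VALID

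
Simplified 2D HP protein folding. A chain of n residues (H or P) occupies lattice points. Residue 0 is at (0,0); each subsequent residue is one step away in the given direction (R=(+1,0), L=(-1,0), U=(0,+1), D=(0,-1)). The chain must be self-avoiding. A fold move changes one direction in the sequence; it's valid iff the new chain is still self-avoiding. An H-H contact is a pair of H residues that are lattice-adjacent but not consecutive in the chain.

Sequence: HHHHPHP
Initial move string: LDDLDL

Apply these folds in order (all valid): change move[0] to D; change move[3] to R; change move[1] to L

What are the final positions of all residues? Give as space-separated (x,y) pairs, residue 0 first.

Answer: (0,0) (0,-1) (-1,-1) (-1,-2) (0,-2) (0,-3) (-1,-3)

Derivation:
Initial moves: LDDLDL
Fold: move[0]->D => DDDLDL (positions: [(0, 0), (0, -1), (0, -2), (0, -3), (-1, -3), (-1, -4), (-2, -4)])
Fold: move[3]->R => DDDRDL (positions: [(0, 0), (0, -1), (0, -2), (0, -3), (1, -3), (1, -4), (0, -4)])
Fold: move[1]->L => DLDRDL (positions: [(0, 0), (0, -1), (-1, -1), (-1, -2), (0, -2), (0, -3), (-1, -3)])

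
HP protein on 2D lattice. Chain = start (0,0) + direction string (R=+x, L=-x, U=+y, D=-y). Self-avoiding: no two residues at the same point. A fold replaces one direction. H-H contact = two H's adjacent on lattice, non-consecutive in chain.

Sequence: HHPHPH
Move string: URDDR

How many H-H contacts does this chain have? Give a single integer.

Positions: [(0, 0), (0, 1), (1, 1), (1, 0), (1, -1), (2, -1)]
H-H contact: residue 0 @(0,0) - residue 3 @(1, 0)

Answer: 1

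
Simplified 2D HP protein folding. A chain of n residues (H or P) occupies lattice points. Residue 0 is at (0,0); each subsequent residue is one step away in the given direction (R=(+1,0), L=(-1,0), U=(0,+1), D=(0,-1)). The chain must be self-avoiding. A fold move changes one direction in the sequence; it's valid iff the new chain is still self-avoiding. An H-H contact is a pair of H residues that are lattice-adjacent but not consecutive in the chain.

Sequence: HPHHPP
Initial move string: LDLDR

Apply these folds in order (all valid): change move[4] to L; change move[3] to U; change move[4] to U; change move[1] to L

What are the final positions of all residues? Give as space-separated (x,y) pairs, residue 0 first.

Answer: (0,0) (-1,0) (-2,0) (-3,0) (-3,1) (-3,2)

Derivation:
Initial moves: LDLDR
Fold: move[4]->L => LDLDL (positions: [(0, 0), (-1, 0), (-1, -1), (-2, -1), (-2, -2), (-3, -2)])
Fold: move[3]->U => LDLUL (positions: [(0, 0), (-1, 0), (-1, -1), (-2, -1), (-2, 0), (-3, 0)])
Fold: move[4]->U => LDLUU (positions: [(0, 0), (-1, 0), (-1, -1), (-2, -1), (-2, 0), (-2, 1)])
Fold: move[1]->L => LLLUU (positions: [(0, 0), (-1, 0), (-2, 0), (-3, 0), (-3, 1), (-3, 2)])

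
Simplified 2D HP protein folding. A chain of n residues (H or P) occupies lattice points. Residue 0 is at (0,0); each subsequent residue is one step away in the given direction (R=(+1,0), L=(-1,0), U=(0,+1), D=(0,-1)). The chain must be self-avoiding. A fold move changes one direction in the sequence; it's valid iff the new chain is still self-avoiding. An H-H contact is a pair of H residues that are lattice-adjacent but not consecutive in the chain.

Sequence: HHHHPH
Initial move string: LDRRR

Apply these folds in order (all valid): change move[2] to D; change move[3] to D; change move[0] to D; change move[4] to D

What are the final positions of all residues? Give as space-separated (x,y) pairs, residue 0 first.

Answer: (0,0) (0,-1) (0,-2) (0,-3) (0,-4) (0,-5)

Derivation:
Initial moves: LDRRR
Fold: move[2]->D => LDDRR (positions: [(0, 0), (-1, 0), (-1, -1), (-1, -2), (0, -2), (1, -2)])
Fold: move[3]->D => LDDDR (positions: [(0, 0), (-1, 0), (-1, -1), (-1, -2), (-1, -3), (0, -3)])
Fold: move[0]->D => DDDDR (positions: [(0, 0), (0, -1), (0, -2), (0, -3), (0, -4), (1, -4)])
Fold: move[4]->D => DDDDD (positions: [(0, 0), (0, -1), (0, -2), (0, -3), (0, -4), (0, -5)])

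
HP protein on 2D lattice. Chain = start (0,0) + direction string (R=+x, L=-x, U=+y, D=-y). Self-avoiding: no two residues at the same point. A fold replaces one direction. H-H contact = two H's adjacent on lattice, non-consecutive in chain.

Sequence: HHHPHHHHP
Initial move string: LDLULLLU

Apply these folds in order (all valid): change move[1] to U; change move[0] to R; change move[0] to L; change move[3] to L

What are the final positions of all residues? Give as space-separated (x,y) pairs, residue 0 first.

Initial moves: LDLULLLU
Fold: move[1]->U => LULULLLU (positions: [(0, 0), (-1, 0), (-1, 1), (-2, 1), (-2, 2), (-3, 2), (-4, 2), (-5, 2), (-5, 3)])
Fold: move[0]->R => RULULLLU (positions: [(0, 0), (1, 0), (1, 1), (0, 1), (0, 2), (-1, 2), (-2, 2), (-3, 2), (-3, 3)])
Fold: move[0]->L => LULULLLU (positions: [(0, 0), (-1, 0), (-1, 1), (-2, 1), (-2, 2), (-3, 2), (-4, 2), (-5, 2), (-5, 3)])
Fold: move[3]->L => LULLLLLU (positions: [(0, 0), (-1, 0), (-1, 1), (-2, 1), (-3, 1), (-4, 1), (-5, 1), (-6, 1), (-6, 2)])

Answer: (0,0) (-1,0) (-1,1) (-2,1) (-3,1) (-4,1) (-5,1) (-6,1) (-6,2)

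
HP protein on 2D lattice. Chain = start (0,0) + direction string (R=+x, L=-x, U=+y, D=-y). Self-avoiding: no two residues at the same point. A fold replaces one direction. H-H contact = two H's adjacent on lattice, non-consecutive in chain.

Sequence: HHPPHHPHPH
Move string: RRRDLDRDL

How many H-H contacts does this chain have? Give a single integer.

Answer: 1

Derivation:
Positions: [(0, 0), (1, 0), (2, 0), (3, 0), (3, -1), (2, -1), (2, -2), (3, -2), (3, -3), (2, -3)]
H-H contact: residue 4 @(3,-1) - residue 7 @(3, -2)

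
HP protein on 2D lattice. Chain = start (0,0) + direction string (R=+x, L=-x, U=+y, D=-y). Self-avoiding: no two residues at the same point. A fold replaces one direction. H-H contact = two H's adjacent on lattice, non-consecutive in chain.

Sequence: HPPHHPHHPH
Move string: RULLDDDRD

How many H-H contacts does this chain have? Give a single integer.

Answer: 1

Derivation:
Positions: [(0, 0), (1, 0), (1, 1), (0, 1), (-1, 1), (-1, 0), (-1, -1), (-1, -2), (0, -2), (0, -3)]
H-H contact: residue 0 @(0,0) - residue 3 @(0, 1)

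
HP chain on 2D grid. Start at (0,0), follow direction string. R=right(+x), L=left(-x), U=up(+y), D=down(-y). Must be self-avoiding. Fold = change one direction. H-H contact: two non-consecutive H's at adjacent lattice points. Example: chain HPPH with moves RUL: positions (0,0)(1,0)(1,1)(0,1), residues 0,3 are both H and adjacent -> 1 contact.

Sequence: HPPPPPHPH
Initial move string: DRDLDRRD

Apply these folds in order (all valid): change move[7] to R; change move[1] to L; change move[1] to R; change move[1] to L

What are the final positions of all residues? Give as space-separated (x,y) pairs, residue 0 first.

Answer: (0,0) (0,-1) (-1,-1) (-1,-2) (-2,-2) (-2,-3) (-1,-3) (0,-3) (1,-3)

Derivation:
Initial moves: DRDLDRRD
Fold: move[7]->R => DRDLDRRR (positions: [(0, 0), (0, -1), (1, -1), (1, -2), (0, -2), (0, -3), (1, -3), (2, -3), (3, -3)])
Fold: move[1]->L => DLDLDRRR (positions: [(0, 0), (0, -1), (-1, -1), (-1, -2), (-2, -2), (-2, -3), (-1, -3), (0, -3), (1, -3)])
Fold: move[1]->R => DRDLDRRR (positions: [(0, 0), (0, -1), (1, -1), (1, -2), (0, -2), (0, -3), (1, -3), (2, -3), (3, -3)])
Fold: move[1]->L => DLDLDRRR (positions: [(0, 0), (0, -1), (-1, -1), (-1, -2), (-2, -2), (-2, -3), (-1, -3), (0, -3), (1, -3)])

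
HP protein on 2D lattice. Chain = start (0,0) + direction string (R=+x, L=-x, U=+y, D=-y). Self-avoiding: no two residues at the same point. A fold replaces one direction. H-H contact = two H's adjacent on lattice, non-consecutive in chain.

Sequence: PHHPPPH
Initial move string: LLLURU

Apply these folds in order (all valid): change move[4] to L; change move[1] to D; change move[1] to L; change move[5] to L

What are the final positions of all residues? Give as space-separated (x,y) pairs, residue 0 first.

Initial moves: LLLURU
Fold: move[4]->L => LLLULU (positions: [(0, 0), (-1, 0), (-2, 0), (-3, 0), (-3, 1), (-4, 1), (-4, 2)])
Fold: move[1]->D => LDLULU (positions: [(0, 0), (-1, 0), (-1, -1), (-2, -1), (-2, 0), (-3, 0), (-3, 1)])
Fold: move[1]->L => LLLULU (positions: [(0, 0), (-1, 0), (-2, 0), (-3, 0), (-3, 1), (-4, 1), (-4, 2)])
Fold: move[5]->L => LLLULL (positions: [(0, 0), (-1, 0), (-2, 0), (-3, 0), (-3, 1), (-4, 1), (-5, 1)])

Answer: (0,0) (-1,0) (-2,0) (-3,0) (-3,1) (-4,1) (-5,1)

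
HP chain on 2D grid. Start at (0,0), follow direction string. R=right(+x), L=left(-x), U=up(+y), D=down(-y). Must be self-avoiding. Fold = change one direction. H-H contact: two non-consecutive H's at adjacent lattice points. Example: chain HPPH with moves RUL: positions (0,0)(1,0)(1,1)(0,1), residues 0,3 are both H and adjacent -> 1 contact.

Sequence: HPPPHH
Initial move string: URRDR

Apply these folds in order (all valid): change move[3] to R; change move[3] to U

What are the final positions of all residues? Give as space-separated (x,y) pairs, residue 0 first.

Answer: (0,0) (0,1) (1,1) (2,1) (2,2) (3,2)

Derivation:
Initial moves: URRDR
Fold: move[3]->R => URRRR (positions: [(0, 0), (0, 1), (1, 1), (2, 1), (3, 1), (4, 1)])
Fold: move[3]->U => URRUR (positions: [(0, 0), (0, 1), (1, 1), (2, 1), (2, 2), (3, 2)])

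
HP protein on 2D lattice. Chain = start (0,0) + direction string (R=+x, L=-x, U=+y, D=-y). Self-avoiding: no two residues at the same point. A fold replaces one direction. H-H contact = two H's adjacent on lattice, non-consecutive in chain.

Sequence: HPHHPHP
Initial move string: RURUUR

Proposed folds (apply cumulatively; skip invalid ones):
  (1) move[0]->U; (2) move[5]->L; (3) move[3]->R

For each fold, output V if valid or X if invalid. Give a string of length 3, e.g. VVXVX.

Answer: VVV

Derivation:
Initial: RURUUR -> [(0, 0), (1, 0), (1, 1), (2, 1), (2, 2), (2, 3), (3, 3)]
Fold 1: move[0]->U => UURUUR VALID
Fold 2: move[5]->L => UURUUL VALID
Fold 3: move[3]->R => UURRUL VALID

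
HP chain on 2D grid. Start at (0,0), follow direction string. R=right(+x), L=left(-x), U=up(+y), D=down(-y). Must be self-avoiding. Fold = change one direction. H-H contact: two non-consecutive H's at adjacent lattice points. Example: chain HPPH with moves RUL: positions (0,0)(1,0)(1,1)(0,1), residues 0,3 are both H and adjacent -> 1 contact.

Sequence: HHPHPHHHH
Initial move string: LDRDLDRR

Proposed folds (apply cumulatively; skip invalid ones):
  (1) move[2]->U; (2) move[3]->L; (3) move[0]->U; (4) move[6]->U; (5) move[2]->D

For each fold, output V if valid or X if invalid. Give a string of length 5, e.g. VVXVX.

Initial: LDRDLDRR -> [(0, 0), (-1, 0), (-1, -1), (0, -1), (0, -2), (-1, -2), (-1, -3), (0, -3), (1, -3)]
Fold 1: move[2]->U => LDUDLDRR INVALID (collision), skipped
Fold 2: move[3]->L => LDRLLDRR INVALID (collision), skipped
Fold 3: move[0]->U => UDRDLDRR INVALID (collision), skipped
Fold 4: move[6]->U => LDRDLDUR INVALID (collision), skipped
Fold 5: move[2]->D => LDDDLDRR VALID

Answer: XXXXV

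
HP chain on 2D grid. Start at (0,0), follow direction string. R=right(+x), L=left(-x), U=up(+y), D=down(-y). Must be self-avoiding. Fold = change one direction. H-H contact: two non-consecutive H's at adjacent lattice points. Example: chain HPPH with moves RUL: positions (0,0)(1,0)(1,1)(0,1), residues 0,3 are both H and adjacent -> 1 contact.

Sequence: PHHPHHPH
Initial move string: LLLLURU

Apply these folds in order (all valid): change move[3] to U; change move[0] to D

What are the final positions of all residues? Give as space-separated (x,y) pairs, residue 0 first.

Initial moves: LLLLURU
Fold: move[3]->U => LLLUURU (positions: [(0, 0), (-1, 0), (-2, 0), (-3, 0), (-3, 1), (-3, 2), (-2, 2), (-2, 3)])
Fold: move[0]->D => DLLUURU (positions: [(0, 0), (0, -1), (-1, -1), (-2, -1), (-2, 0), (-2, 1), (-1, 1), (-1, 2)])

Answer: (0,0) (0,-1) (-1,-1) (-2,-1) (-2,0) (-2,1) (-1,1) (-1,2)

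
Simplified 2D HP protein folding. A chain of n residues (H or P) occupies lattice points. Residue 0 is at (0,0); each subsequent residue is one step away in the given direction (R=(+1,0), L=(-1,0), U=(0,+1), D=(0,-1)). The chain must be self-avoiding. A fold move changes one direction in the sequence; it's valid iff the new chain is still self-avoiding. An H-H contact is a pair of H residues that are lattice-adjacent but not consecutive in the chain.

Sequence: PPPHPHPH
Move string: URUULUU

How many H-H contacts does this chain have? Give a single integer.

Answer: 0

Derivation:
Positions: [(0, 0), (0, 1), (1, 1), (1, 2), (1, 3), (0, 3), (0, 4), (0, 5)]
No H-H contacts found.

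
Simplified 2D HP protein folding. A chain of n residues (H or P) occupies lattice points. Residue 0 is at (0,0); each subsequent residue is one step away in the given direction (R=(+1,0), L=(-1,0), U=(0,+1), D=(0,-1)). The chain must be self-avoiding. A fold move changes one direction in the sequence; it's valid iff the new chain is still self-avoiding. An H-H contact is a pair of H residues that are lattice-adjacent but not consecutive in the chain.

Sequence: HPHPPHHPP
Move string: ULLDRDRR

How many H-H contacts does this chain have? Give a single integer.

Positions: [(0, 0), (0, 1), (-1, 1), (-2, 1), (-2, 0), (-1, 0), (-1, -1), (0, -1), (1, -1)]
H-H contact: residue 0 @(0,0) - residue 5 @(-1, 0)
H-H contact: residue 2 @(-1,1) - residue 5 @(-1, 0)

Answer: 2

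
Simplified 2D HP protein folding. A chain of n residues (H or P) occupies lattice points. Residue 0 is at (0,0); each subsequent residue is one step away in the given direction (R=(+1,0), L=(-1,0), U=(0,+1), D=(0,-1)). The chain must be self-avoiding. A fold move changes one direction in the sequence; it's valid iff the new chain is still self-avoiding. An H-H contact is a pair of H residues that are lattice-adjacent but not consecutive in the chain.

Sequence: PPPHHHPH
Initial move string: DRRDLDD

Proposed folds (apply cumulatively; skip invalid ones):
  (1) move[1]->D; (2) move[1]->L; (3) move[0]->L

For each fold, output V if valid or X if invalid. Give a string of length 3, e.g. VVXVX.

Answer: VXV

Derivation:
Initial: DRRDLDD -> [(0, 0), (0, -1), (1, -1), (2, -1), (2, -2), (1, -2), (1, -3), (1, -4)]
Fold 1: move[1]->D => DDRDLDD VALID
Fold 2: move[1]->L => DLRDLDD INVALID (collision), skipped
Fold 3: move[0]->L => LDRDLDD VALID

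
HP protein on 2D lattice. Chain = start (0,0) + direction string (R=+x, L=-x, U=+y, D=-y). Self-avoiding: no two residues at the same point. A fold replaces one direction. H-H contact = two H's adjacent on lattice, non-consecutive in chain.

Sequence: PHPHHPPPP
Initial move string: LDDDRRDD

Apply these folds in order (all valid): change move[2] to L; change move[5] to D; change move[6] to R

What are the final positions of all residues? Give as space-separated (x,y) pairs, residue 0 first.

Initial moves: LDDDRRDD
Fold: move[2]->L => LDLDRRDD (positions: [(0, 0), (-1, 0), (-1, -1), (-2, -1), (-2, -2), (-1, -2), (0, -2), (0, -3), (0, -4)])
Fold: move[5]->D => LDLDRDDD (positions: [(0, 0), (-1, 0), (-1, -1), (-2, -1), (-2, -2), (-1, -2), (-1, -3), (-1, -4), (-1, -5)])
Fold: move[6]->R => LDLDRDRD (positions: [(0, 0), (-1, 0), (-1, -1), (-2, -1), (-2, -2), (-1, -2), (-1, -3), (0, -3), (0, -4)])

Answer: (0,0) (-1,0) (-1,-1) (-2,-1) (-2,-2) (-1,-2) (-1,-3) (0,-3) (0,-4)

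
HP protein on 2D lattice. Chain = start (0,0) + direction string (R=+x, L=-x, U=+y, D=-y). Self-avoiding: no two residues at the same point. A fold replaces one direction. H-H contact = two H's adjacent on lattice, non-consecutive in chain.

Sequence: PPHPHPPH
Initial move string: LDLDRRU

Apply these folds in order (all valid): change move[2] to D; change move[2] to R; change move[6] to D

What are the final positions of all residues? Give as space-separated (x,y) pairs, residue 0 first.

Initial moves: LDLDRRU
Fold: move[2]->D => LDDDRRU (positions: [(0, 0), (-1, 0), (-1, -1), (-1, -2), (-1, -3), (0, -3), (1, -3), (1, -2)])
Fold: move[2]->R => LDRDRRU (positions: [(0, 0), (-1, 0), (-1, -1), (0, -1), (0, -2), (1, -2), (2, -2), (2, -1)])
Fold: move[6]->D => LDRDRRD (positions: [(0, 0), (-1, 0), (-1, -1), (0, -1), (0, -2), (1, -2), (2, -2), (2, -3)])

Answer: (0,0) (-1,0) (-1,-1) (0,-1) (0,-2) (1,-2) (2,-2) (2,-3)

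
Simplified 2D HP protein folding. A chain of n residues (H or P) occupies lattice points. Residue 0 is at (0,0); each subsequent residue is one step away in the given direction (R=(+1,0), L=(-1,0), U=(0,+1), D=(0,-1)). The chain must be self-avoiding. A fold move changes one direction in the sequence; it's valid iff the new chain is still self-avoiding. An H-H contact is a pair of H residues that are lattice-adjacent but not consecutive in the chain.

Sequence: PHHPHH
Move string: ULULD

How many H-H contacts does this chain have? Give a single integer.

Answer: 1

Derivation:
Positions: [(0, 0), (0, 1), (-1, 1), (-1, 2), (-2, 2), (-2, 1)]
H-H contact: residue 2 @(-1,1) - residue 5 @(-2, 1)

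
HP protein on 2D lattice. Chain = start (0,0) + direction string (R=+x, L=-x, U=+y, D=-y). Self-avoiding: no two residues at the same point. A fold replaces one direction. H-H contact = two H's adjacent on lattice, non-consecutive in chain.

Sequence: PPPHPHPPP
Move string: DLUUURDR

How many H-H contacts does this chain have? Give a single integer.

Answer: 0

Derivation:
Positions: [(0, 0), (0, -1), (-1, -1), (-1, 0), (-1, 1), (-1, 2), (0, 2), (0, 1), (1, 1)]
No H-H contacts found.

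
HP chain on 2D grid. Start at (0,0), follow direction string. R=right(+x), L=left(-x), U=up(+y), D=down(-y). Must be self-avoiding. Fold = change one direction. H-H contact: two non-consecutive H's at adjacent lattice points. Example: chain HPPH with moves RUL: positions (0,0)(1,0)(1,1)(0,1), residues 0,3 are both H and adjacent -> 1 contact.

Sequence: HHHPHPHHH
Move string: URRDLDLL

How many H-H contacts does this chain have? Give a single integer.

Answer: 1

Derivation:
Positions: [(0, 0), (0, 1), (1, 1), (2, 1), (2, 0), (1, 0), (1, -1), (0, -1), (-1, -1)]
H-H contact: residue 0 @(0,0) - residue 7 @(0, -1)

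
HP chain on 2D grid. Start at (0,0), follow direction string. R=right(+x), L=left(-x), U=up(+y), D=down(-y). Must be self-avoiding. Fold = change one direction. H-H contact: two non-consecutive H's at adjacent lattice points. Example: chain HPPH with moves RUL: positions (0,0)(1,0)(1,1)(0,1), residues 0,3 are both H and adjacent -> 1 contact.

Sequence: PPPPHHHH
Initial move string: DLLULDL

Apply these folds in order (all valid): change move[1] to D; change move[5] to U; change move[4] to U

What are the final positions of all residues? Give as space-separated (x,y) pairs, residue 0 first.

Answer: (0,0) (0,-1) (0,-2) (-1,-2) (-1,-1) (-1,0) (-1,1) (-2,1)

Derivation:
Initial moves: DLLULDL
Fold: move[1]->D => DDLULDL (positions: [(0, 0), (0, -1), (0, -2), (-1, -2), (-1, -1), (-2, -1), (-2, -2), (-3, -2)])
Fold: move[5]->U => DDLULUL (positions: [(0, 0), (0, -1), (0, -2), (-1, -2), (-1, -1), (-2, -1), (-2, 0), (-3, 0)])
Fold: move[4]->U => DDLUUUL (positions: [(0, 0), (0, -1), (0, -2), (-1, -2), (-1, -1), (-1, 0), (-1, 1), (-2, 1)])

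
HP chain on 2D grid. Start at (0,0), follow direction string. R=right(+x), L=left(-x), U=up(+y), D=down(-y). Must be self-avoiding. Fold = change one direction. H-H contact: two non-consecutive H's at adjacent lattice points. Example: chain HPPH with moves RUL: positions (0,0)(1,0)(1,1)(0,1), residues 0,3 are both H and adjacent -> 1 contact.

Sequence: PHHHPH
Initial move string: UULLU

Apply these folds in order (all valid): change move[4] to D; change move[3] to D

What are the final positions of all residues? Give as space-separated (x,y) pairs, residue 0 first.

Answer: (0,0) (0,1) (0,2) (-1,2) (-1,1) (-1,0)

Derivation:
Initial moves: UULLU
Fold: move[4]->D => UULLD (positions: [(0, 0), (0, 1), (0, 2), (-1, 2), (-2, 2), (-2, 1)])
Fold: move[3]->D => UULDD (positions: [(0, 0), (0, 1), (0, 2), (-1, 2), (-1, 1), (-1, 0)])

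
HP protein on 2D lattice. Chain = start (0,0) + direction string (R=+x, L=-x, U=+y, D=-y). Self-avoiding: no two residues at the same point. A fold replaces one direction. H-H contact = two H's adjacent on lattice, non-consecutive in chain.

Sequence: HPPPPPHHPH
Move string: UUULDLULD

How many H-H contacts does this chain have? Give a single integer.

Positions: [(0, 0), (0, 1), (0, 2), (0, 3), (-1, 3), (-1, 2), (-2, 2), (-2, 3), (-3, 3), (-3, 2)]
H-H contact: residue 6 @(-2,2) - residue 9 @(-3, 2)

Answer: 1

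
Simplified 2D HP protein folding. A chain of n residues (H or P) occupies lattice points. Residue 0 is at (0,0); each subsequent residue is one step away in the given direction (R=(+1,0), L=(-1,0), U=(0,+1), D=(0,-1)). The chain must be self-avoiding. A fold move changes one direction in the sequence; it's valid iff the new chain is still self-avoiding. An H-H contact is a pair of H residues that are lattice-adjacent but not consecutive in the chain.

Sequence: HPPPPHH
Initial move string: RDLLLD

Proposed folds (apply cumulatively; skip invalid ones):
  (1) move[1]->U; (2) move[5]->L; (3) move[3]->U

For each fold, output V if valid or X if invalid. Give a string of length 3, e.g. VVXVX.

Initial: RDLLLD -> [(0, 0), (1, 0), (1, -1), (0, -1), (-1, -1), (-2, -1), (-2, -2)]
Fold 1: move[1]->U => RULLLD VALID
Fold 2: move[5]->L => RULLLL VALID
Fold 3: move[3]->U => RULULL VALID

Answer: VVV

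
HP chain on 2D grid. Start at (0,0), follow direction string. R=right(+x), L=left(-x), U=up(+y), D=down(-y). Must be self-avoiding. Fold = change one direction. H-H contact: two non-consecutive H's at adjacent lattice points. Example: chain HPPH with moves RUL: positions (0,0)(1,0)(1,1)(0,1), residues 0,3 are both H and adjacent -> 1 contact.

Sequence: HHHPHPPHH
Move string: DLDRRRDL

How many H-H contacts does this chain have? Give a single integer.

Positions: [(0, 0), (0, -1), (-1, -1), (-1, -2), (0, -2), (1, -2), (2, -2), (2, -3), (1, -3)]
H-H contact: residue 1 @(0,-1) - residue 4 @(0, -2)

Answer: 1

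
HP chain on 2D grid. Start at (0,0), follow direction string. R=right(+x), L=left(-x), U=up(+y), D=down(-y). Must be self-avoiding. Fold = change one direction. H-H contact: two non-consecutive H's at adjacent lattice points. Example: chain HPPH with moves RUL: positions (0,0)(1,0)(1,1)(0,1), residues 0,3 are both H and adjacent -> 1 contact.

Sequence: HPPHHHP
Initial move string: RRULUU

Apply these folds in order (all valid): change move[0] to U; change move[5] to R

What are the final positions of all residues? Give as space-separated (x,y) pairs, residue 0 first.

Answer: (0,0) (0,1) (1,1) (1,2) (0,2) (0,3) (1,3)

Derivation:
Initial moves: RRULUU
Fold: move[0]->U => URULUU (positions: [(0, 0), (0, 1), (1, 1), (1, 2), (0, 2), (0, 3), (0, 4)])
Fold: move[5]->R => URULUR (positions: [(0, 0), (0, 1), (1, 1), (1, 2), (0, 2), (0, 3), (1, 3)])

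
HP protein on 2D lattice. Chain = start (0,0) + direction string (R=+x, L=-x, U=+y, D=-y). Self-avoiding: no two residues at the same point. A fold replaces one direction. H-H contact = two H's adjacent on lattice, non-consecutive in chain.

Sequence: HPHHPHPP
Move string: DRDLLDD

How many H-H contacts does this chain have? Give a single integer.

Positions: [(0, 0), (0, -1), (1, -1), (1, -2), (0, -2), (-1, -2), (-1, -3), (-1, -4)]
No H-H contacts found.

Answer: 0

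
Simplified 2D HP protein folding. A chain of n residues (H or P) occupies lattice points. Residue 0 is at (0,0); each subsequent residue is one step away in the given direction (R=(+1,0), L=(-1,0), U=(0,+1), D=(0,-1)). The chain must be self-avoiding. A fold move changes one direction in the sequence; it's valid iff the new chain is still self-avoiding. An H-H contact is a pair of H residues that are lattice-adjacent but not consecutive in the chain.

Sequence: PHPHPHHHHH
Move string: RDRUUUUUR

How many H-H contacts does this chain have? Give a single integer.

Positions: [(0, 0), (1, 0), (1, -1), (2, -1), (2, 0), (2, 1), (2, 2), (2, 3), (2, 4), (3, 4)]
No H-H contacts found.

Answer: 0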